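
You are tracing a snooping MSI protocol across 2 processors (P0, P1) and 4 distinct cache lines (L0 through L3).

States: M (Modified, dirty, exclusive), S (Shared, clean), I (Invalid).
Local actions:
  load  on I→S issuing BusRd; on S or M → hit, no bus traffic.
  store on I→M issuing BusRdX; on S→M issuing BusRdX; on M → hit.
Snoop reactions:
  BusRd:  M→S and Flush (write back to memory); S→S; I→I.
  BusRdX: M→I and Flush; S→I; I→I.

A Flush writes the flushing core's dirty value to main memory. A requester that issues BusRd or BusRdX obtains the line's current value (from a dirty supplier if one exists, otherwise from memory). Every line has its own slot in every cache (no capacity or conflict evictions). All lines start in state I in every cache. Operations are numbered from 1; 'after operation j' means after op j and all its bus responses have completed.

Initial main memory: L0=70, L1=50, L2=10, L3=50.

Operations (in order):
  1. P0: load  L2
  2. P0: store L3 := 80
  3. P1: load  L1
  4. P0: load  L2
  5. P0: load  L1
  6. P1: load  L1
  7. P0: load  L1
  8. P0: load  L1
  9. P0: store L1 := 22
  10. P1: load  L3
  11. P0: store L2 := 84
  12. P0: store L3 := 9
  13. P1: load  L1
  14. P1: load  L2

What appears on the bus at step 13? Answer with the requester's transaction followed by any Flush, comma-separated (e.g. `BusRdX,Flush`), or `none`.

[1] P0: load  L2 | P0:S(10), P1:I | bus: BusRd
[2] P0: store L3 := 80 | P0:M(80), P1:I | bus: BusRdX
[3] P1: load  L1 | P0:I, P1:S(50) | bus: BusRd
[4] P0: load  L2 | P0:S(10), P1:I | bus: none
[5] P0: load  L1 | P0:S(50), P1:S(50) | bus: BusRd
[6] P1: load  L1 | P0:S(50), P1:S(50) | bus: none
[7] P0: load  L1 | P0:S(50), P1:S(50) | bus: none
[8] P0: load  L1 | P0:S(50), P1:S(50) | bus: none
[9] P0: store L1 := 22 | P0:M(22), P1:I | bus: BusRdX
[10] P1: load  L3 | P0:S(80), P1:S(80) | bus: BusRd,Flush
[11] P0: store L2 := 84 | P0:M(84), P1:I | bus: BusRdX
[12] P0: store L3 := 9 | P0:M(9), P1:I | bus: BusRdX
[13] P1: load  L1 | P0:S(22), P1:S(22) | bus: BusRd,Flush
[14] P1: load  L2 | P0:S(84), P1:S(84) | bus: BusRd,Flush

bus = BusRd,Flush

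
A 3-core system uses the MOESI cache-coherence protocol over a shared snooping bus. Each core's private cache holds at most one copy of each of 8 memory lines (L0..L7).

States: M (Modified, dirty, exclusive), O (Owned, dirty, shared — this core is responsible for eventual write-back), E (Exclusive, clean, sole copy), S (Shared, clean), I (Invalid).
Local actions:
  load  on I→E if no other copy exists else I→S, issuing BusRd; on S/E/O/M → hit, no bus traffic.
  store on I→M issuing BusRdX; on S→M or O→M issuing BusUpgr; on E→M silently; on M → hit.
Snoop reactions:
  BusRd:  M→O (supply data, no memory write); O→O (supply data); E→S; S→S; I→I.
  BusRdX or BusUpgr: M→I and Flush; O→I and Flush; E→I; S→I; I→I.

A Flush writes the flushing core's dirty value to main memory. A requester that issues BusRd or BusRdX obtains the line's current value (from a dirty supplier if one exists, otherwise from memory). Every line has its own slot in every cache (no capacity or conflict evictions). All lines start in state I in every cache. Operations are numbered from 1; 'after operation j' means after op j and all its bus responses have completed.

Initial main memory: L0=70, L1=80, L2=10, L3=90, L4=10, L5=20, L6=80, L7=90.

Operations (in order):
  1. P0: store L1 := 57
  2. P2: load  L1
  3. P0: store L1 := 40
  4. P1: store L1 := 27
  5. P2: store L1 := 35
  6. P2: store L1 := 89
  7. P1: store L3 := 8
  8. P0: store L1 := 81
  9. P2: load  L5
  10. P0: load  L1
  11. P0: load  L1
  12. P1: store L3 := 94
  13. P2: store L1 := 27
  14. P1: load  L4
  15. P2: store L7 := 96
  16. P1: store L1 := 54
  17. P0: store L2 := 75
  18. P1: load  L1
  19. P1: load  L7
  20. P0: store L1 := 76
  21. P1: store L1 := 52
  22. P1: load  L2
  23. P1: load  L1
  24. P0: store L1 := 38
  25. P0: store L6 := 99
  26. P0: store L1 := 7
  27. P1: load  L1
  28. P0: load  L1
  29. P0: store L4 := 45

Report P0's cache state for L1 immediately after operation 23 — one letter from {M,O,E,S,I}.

1. P0: store L1 := 57  bus=[BusRdX]  L1: P0=M P1=I P2=I  mem[L1]=80
2. P2: load  L1  bus=[BusRd]  L1: P0=O P1=I P2=S  mem[L1]=80
3. P0: store L1 := 40  bus=[BusUpgr]  L1: P0=M P1=I P2=I  mem[L1]=80
4. P1: store L1 := 27  bus=[BusRdX,Flush]  L1: P0=I P1=M P2=I  mem[L1]=40
5. P2: store L1 := 35  bus=[BusRdX,Flush]  L1: P0=I P1=I P2=M  mem[L1]=27
6. P2: store L1 := 89  bus=[-]  L1: P0=I P1=I P2=M  mem[L1]=27
7. P1: store L3 := 8  bus=[BusRdX]  L3: P0=I P1=M P2=I  mem[L3]=90
8. P0: store L1 := 81  bus=[BusRdX,Flush]  L1: P0=M P1=I P2=I  mem[L1]=89
9. P2: load  L5  bus=[BusRd]  L5: P0=I P1=I P2=E  mem[L5]=20
10. P0: load  L1  bus=[-]  L1: P0=M P1=I P2=I  mem[L1]=89
11. P0: load  L1  bus=[-]  L1: P0=M P1=I P2=I  mem[L1]=89
12. P1: store L3 := 94  bus=[-]  L3: P0=I P1=M P2=I  mem[L3]=90
13. P2: store L1 := 27  bus=[BusRdX,Flush]  L1: P0=I P1=I P2=M  mem[L1]=81
14. P1: load  L4  bus=[BusRd]  L4: P0=I P1=E P2=I  mem[L4]=10
15. P2: store L7 := 96  bus=[BusRdX]  L7: P0=I P1=I P2=M  mem[L7]=90
16. P1: store L1 := 54  bus=[BusRdX,Flush]  L1: P0=I P1=M P2=I  mem[L1]=27
17. P0: store L2 := 75  bus=[BusRdX]  L2: P0=M P1=I P2=I  mem[L2]=10
18. P1: load  L1  bus=[-]  L1: P0=I P1=M P2=I  mem[L1]=27
19. P1: load  L7  bus=[BusRd]  L7: P0=I P1=S P2=O  mem[L7]=90
20. P0: store L1 := 76  bus=[BusRdX,Flush]  L1: P0=M P1=I P2=I  mem[L1]=54
21. P1: store L1 := 52  bus=[BusRdX,Flush]  L1: P0=I P1=M P2=I  mem[L1]=76
22. P1: load  L2  bus=[BusRd]  L2: P0=O P1=S P2=I  mem[L2]=10
23. P1: load  L1  bus=[-]  L1: P0=I P1=M P2=I  mem[L1]=76
24. P0: store L1 := 38  bus=[BusRdX,Flush]  L1: P0=M P1=I P2=I  mem[L1]=52
25. P0: store L6 := 99  bus=[BusRdX]  L6: P0=M P1=I P2=I  mem[L6]=80
26. P0: store L1 := 7  bus=[-]  L1: P0=M P1=I P2=I  mem[L1]=52
27. P1: load  L1  bus=[BusRd]  L1: P0=O P1=S P2=I  mem[L1]=52
28. P0: load  L1  bus=[-]  L1: P0=O P1=S P2=I  mem[L1]=52
29. P0: store L4 := 45  bus=[BusRdX]  L4: P0=M P1=I P2=I  mem[L4]=10

state = I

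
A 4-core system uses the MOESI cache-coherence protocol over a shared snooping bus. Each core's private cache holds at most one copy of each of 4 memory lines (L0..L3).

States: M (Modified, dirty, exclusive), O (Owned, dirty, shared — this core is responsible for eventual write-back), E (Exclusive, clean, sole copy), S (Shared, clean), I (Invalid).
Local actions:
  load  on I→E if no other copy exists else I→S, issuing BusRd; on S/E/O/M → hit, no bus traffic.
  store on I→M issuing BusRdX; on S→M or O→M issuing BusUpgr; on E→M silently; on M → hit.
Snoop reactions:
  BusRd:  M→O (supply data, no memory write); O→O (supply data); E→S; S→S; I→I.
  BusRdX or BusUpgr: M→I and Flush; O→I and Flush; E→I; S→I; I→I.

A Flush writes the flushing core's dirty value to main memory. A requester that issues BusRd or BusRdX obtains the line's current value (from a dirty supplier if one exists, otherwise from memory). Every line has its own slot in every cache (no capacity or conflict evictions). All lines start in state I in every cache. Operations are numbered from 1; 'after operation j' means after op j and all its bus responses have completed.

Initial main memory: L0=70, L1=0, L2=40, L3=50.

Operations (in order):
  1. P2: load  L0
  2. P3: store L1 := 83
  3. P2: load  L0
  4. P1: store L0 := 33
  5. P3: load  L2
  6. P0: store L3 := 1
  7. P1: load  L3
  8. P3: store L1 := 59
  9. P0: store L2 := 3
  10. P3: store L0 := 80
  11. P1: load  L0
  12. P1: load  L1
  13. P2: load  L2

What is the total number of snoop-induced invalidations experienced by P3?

  op1 P2: load  L0 → I/I/E/I on L0; bus BusRd; mem=70
  op2 P3: store L1 := 83 → I/I/I/M on L1; bus BusRdX; mem=0
  op3 P2: load  L0 → I/I/E/I on L0; bus (none); mem=70
  op4 P1: store L0 := 33 → I/M/I/I on L0; bus BusRdX; mem=70
  op5 P3: load  L2 → I/I/I/E on L2; bus BusRd; mem=40
  op6 P0: store L3 := 1 → M/I/I/I on L3; bus BusRdX; mem=50
  op7 P1: load  L3 → O/S/I/I on L3; bus BusRd; mem=50
  op8 P3: store L1 := 59 → I/I/I/M on L1; bus (none); mem=0
  op9 P0: store L2 := 3 → M/I/I/I on L2; bus BusRdX; mem=40
  op10 P3: store L0 := 80 → I/I/I/M on L0; bus BusRdX Flush; mem=33
  op11 P1: load  L0 → I/S/I/O on L0; bus BusRd; mem=33
  op12 P1: load  L1 → I/S/I/O on L1; bus BusRd; mem=0
  op13 P2: load  L2 → O/I/S/I on L2; bus BusRd; mem=40

invalidations = 1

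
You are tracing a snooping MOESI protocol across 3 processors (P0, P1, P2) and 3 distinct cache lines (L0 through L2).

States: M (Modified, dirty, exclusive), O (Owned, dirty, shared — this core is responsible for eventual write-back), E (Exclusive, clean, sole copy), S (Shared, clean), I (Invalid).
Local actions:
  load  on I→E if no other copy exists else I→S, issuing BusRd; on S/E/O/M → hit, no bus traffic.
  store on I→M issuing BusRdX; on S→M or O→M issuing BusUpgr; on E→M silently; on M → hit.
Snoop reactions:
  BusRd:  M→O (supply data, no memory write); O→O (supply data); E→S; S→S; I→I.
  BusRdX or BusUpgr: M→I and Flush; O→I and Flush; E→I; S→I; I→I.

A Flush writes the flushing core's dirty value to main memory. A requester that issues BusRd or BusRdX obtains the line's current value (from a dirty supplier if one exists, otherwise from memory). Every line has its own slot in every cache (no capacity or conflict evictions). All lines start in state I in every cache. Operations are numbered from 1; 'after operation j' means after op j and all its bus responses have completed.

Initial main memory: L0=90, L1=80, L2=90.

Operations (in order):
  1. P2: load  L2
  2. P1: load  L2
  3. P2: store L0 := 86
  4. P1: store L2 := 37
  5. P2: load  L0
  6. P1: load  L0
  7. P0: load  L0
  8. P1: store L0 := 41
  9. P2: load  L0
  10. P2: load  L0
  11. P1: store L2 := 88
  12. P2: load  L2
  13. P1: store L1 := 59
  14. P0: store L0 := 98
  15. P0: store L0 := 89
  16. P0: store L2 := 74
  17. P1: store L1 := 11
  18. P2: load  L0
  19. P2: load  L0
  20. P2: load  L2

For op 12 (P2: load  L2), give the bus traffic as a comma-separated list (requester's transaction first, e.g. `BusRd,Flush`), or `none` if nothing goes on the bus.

step 1: P2: load  L2  ⟶  IIE  (L2)  txn=BusRd  M[L2]=90
step 2: P1: load  L2  ⟶  ISS  (L2)  txn=BusRd  M[L2]=90
step 3: P2: store L0 := 86  ⟶  IIM  (L0)  txn=BusRdX  M[L0]=90
step 4: P1: store L2 := 37  ⟶  IMI  (L2)  txn=BusUpgr  M[L2]=90
step 5: P2: load  L0  ⟶  IIM  (L0)  txn=∅  M[L0]=90
step 6: P1: load  L0  ⟶  ISO  (L0)  txn=BusRd  M[L0]=90
step 7: P0: load  L0  ⟶  SSO  (L0)  txn=BusRd  M[L0]=90
step 8: P1: store L0 := 41  ⟶  IMI  (L0)  txn=BusUpgr+Flush  M[L0]=86
step 9: P2: load  L0  ⟶  IOS  (L0)  txn=BusRd  M[L0]=86
step 10: P2: load  L0  ⟶  IOS  (L0)  txn=∅  M[L0]=86
step 11: P1: store L2 := 88  ⟶  IMI  (L2)  txn=∅  M[L2]=90
step 12: P2: load  L2  ⟶  IOS  (L2)  txn=BusRd  M[L2]=90
step 13: P1: store L1 := 59  ⟶  IMI  (L1)  txn=BusRdX  M[L1]=80
step 14: P0: store L0 := 98  ⟶  MII  (L0)  txn=BusRdX+Flush  M[L0]=41
step 15: P0: store L0 := 89  ⟶  MII  (L0)  txn=∅  M[L0]=41
step 16: P0: store L2 := 74  ⟶  MII  (L2)  txn=BusRdX+Flush  M[L2]=88
step 17: P1: store L1 := 11  ⟶  IMI  (L1)  txn=∅  M[L1]=80
step 18: P2: load  L0  ⟶  OIS  (L0)  txn=BusRd  M[L0]=41
step 19: P2: load  L0  ⟶  OIS  (L0)  txn=∅  M[L0]=41
step 20: P2: load  L2  ⟶  OIS  (L2)  txn=BusRd  M[L2]=88

bus = BusRd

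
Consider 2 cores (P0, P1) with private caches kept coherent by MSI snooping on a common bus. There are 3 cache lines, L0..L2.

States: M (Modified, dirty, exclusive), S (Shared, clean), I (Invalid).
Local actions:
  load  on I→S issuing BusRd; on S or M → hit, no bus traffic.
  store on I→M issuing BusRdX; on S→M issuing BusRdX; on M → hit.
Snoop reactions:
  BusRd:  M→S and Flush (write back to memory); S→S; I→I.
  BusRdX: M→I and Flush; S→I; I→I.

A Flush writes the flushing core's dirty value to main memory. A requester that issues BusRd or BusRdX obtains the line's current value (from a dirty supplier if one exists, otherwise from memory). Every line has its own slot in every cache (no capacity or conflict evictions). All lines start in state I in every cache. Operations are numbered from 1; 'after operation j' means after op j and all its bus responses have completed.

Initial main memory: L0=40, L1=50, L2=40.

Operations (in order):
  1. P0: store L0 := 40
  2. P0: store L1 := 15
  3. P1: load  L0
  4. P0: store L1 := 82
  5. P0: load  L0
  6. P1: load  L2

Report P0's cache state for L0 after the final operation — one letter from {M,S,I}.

[1] P0: store L0 := 40 | P0:M(40), P1:I | bus: BusRdX
[2] P0: store L1 := 15 | P0:M(15), P1:I | bus: BusRdX
[3] P1: load  L0 | P0:S(40), P1:S(40) | bus: BusRd,Flush
[4] P0: store L1 := 82 | P0:M(82), P1:I | bus: none
[5] P0: load  L0 | P0:S(40), P1:S(40) | bus: none
[6] P1: load  L2 | P0:I, P1:S(40) | bus: BusRd

state = S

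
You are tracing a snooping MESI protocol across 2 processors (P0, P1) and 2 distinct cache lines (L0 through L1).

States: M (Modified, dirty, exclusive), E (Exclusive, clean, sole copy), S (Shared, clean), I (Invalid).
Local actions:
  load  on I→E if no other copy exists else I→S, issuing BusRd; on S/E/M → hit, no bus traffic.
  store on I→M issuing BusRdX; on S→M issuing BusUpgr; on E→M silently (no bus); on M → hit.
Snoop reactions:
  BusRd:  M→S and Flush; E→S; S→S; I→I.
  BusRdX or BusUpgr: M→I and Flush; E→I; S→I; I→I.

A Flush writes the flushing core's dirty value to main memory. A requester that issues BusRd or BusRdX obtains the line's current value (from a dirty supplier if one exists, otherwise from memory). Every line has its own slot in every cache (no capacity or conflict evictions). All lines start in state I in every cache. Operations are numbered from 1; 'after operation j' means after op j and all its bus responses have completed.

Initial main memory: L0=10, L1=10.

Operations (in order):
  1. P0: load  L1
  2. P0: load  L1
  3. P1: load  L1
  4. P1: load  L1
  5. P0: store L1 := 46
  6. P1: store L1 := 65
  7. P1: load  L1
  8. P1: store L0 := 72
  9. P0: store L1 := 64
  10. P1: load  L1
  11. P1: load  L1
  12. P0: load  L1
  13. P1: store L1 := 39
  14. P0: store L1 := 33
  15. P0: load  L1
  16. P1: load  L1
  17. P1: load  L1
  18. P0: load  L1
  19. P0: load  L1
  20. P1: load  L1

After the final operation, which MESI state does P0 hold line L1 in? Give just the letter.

state = S

step 1: P0: load  L1  ⟶  EI  (L1)  txn=BusRd  M[L1]=10
step 2: P0: load  L1  ⟶  EI  (L1)  txn=∅  M[L1]=10
step 3: P1: load  L1  ⟶  SS  (L1)  txn=BusRd  M[L1]=10
step 4: P1: load  L1  ⟶  SS  (L1)  txn=∅  M[L1]=10
step 5: P0: store L1 := 46  ⟶  MI  (L1)  txn=BusUpgr  M[L1]=10
step 6: P1: store L1 := 65  ⟶  IM  (L1)  txn=BusRdX+Flush  M[L1]=46
step 7: P1: load  L1  ⟶  IM  (L1)  txn=∅  M[L1]=46
step 8: P1: store L0 := 72  ⟶  IM  (L0)  txn=BusRdX  M[L0]=10
step 9: P0: store L1 := 64  ⟶  MI  (L1)  txn=BusRdX+Flush  M[L1]=65
step 10: P1: load  L1  ⟶  SS  (L1)  txn=BusRd+Flush  M[L1]=64
step 11: P1: load  L1  ⟶  SS  (L1)  txn=∅  M[L1]=64
step 12: P0: load  L1  ⟶  SS  (L1)  txn=∅  M[L1]=64
step 13: P1: store L1 := 39  ⟶  IM  (L1)  txn=BusUpgr  M[L1]=64
step 14: P0: store L1 := 33  ⟶  MI  (L1)  txn=BusRdX+Flush  M[L1]=39
step 15: P0: load  L1  ⟶  MI  (L1)  txn=∅  M[L1]=39
step 16: P1: load  L1  ⟶  SS  (L1)  txn=BusRd+Flush  M[L1]=33
step 17: P1: load  L1  ⟶  SS  (L1)  txn=∅  M[L1]=33
step 18: P0: load  L1  ⟶  SS  (L1)  txn=∅  M[L1]=33
step 19: P0: load  L1  ⟶  SS  (L1)  txn=∅  M[L1]=33
step 20: P1: load  L1  ⟶  SS  (L1)  txn=∅  M[L1]=33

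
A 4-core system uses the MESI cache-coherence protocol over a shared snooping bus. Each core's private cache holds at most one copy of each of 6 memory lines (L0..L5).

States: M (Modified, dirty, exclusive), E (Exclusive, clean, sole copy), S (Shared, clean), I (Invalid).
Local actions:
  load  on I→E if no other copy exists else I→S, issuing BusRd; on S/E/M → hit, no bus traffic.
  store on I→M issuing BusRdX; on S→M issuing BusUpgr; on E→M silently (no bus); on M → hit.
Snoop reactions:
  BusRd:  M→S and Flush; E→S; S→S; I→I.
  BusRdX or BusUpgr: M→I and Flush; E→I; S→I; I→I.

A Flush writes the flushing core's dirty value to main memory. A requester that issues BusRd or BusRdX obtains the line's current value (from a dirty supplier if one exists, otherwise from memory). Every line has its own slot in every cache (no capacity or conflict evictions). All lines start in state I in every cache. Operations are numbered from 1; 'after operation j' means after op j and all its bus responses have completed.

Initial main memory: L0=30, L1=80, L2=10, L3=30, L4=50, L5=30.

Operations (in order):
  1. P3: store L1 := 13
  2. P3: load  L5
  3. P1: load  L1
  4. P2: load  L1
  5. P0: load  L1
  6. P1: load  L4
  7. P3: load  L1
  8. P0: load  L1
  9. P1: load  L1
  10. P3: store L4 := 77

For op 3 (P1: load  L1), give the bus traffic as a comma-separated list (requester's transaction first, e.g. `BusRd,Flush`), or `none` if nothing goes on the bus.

bus = BusRd,Flush

  op1 P3: store L1 := 13 → I/I/I/M on L1; bus BusRdX; mem=80
  op2 P3: load  L5 → I/I/I/E on L5; bus BusRd; mem=30
  op3 P1: load  L1 → I/S/I/S on L1; bus BusRd Flush; mem=13
  op4 P2: load  L1 → I/S/S/S on L1; bus BusRd; mem=13
  op5 P0: load  L1 → S/S/S/S on L1; bus BusRd; mem=13
  op6 P1: load  L4 → I/E/I/I on L4; bus BusRd; mem=50
  op7 P3: load  L1 → S/S/S/S on L1; bus (none); mem=13
  op8 P0: load  L1 → S/S/S/S on L1; bus (none); mem=13
  op9 P1: load  L1 → S/S/S/S on L1; bus (none); mem=13
  op10 P3: store L4 := 77 → I/I/I/M on L4; bus BusRdX; mem=50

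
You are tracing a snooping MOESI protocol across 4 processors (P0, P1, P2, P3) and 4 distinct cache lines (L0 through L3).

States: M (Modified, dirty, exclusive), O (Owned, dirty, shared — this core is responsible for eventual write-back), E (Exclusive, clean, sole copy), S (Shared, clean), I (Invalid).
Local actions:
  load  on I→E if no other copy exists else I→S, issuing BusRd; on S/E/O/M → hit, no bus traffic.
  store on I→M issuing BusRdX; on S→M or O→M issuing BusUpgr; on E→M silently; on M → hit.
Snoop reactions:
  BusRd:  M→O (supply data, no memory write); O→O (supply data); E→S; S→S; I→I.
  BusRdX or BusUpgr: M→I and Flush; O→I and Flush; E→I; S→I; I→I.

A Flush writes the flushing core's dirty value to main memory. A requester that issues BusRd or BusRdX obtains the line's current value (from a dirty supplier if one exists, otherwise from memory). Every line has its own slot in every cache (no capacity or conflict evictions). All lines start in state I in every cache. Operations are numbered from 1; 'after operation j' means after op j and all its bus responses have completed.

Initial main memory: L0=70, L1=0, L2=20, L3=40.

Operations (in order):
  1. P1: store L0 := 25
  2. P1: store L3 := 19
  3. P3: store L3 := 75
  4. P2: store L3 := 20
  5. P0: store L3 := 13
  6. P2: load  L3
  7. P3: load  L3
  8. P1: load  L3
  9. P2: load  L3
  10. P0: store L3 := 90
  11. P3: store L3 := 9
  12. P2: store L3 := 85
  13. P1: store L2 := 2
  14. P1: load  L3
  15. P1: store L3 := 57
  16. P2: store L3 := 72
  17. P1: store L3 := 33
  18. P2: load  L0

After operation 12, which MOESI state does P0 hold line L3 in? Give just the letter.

step 1: P1: store L0 := 25  ⟶  IMII  (L0)  txn=BusRdX  M[L0]=70
step 2: P1: store L3 := 19  ⟶  IMII  (L3)  txn=BusRdX  M[L3]=40
step 3: P3: store L3 := 75  ⟶  IIIM  (L3)  txn=BusRdX+Flush  M[L3]=19
step 4: P2: store L3 := 20  ⟶  IIMI  (L3)  txn=BusRdX+Flush  M[L3]=75
step 5: P0: store L3 := 13  ⟶  MIII  (L3)  txn=BusRdX+Flush  M[L3]=20
step 6: P2: load  L3  ⟶  OISI  (L3)  txn=BusRd  M[L3]=20
step 7: P3: load  L3  ⟶  OISS  (L3)  txn=BusRd  M[L3]=20
step 8: P1: load  L3  ⟶  OSSS  (L3)  txn=BusRd  M[L3]=20
step 9: P2: load  L3  ⟶  OSSS  (L3)  txn=∅  M[L3]=20
step 10: P0: store L3 := 90  ⟶  MIII  (L3)  txn=BusUpgr  M[L3]=20
step 11: P3: store L3 := 9  ⟶  IIIM  (L3)  txn=BusRdX+Flush  M[L3]=90
step 12: P2: store L3 := 85  ⟶  IIMI  (L3)  txn=BusRdX+Flush  M[L3]=9
step 13: P1: store L2 := 2  ⟶  IMII  (L2)  txn=BusRdX  M[L2]=20
step 14: P1: load  L3  ⟶  ISOI  (L3)  txn=BusRd  M[L3]=9
step 15: P1: store L3 := 57  ⟶  IMII  (L3)  txn=BusUpgr+Flush  M[L3]=85
step 16: P2: store L3 := 72  ⟶  IIMI  (L3)  txn=BusRdX+Flush  M[L3]=57
step 17: P1: store L3 := 33  ⟶  IMII  (L3)  txn=BusRdX+Flush  M[L3]=72
step 18: P2: load  L0  ⟶  IOSI  (L0)  txn=BusRd  M[L0]=70

state = I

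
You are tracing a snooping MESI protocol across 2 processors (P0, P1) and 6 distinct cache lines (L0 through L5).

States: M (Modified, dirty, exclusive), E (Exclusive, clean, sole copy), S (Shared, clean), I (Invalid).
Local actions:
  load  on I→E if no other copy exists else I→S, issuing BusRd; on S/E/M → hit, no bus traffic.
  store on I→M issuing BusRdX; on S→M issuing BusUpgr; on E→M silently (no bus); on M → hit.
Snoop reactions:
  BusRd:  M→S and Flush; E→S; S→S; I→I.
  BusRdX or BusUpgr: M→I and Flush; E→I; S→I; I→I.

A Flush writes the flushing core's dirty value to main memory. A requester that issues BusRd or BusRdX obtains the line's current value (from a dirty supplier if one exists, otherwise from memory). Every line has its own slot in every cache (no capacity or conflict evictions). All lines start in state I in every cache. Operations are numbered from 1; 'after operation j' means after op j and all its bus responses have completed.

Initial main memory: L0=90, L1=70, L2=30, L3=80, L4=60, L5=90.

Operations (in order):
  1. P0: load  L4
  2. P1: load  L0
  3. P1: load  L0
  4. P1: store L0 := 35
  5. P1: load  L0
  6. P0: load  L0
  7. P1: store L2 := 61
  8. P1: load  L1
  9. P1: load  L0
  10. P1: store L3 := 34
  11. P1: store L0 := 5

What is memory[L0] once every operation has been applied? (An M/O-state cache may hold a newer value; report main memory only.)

memory[L0] = 35

  op1 P0: load  L4 → E/I on L4; bus BusRd; mem=60
  op2 P1: load  L0 → I/E on L0; bus BusRd; mem=90
  op3 P1: load  L0 → I/E on L0; bus (none); mem=90
  op4 P1: store L0 := 35 → I/M on L0; bus (none); mem=90
  op5 P1: load  L0 → I/M on L0; bus (none); mem=90
  op6 P0: load  L0 → S/S on L0; bus BusRd Flush; mem=35
  op7 P1: store L2 := 61 → I/M on L2; bus BusRdX; mem=30
  op8 P1: load  L1 → I/E on L1; bus BusRd; mem=70
  op9 P1: load  L0 → S/S on L0; bus (none); mem=35
  op10 P1: store L3 := 34 → I/M on L3; bus BusRdX; mem=80
  op11 P1: store L0 := 5 → I/M on L0; bus BusUpgr; mem=35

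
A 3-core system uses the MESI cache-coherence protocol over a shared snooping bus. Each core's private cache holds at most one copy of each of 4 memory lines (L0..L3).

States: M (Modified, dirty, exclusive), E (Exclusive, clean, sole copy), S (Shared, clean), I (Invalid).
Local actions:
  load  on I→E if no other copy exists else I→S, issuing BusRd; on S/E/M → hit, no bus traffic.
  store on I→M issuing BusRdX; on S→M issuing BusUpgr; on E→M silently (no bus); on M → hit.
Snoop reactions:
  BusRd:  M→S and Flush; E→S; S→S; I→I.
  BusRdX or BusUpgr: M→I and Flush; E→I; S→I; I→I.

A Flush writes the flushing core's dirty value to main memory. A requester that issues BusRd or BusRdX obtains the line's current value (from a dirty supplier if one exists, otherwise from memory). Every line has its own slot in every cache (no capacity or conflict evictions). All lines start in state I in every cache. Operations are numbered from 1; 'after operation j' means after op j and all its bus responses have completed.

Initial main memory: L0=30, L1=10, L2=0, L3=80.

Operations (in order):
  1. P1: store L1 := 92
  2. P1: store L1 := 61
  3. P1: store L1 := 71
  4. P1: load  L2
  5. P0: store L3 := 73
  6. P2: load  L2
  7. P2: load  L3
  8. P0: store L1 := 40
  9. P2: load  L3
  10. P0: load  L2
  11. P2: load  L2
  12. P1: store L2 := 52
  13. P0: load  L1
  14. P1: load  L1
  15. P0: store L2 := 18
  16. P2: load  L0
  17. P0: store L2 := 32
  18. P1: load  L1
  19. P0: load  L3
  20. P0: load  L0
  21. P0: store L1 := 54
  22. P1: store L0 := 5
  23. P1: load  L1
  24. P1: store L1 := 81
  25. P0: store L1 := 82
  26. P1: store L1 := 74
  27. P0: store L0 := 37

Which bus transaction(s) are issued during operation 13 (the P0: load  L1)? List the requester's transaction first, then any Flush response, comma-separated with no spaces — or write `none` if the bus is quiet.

bus = none

step 1: P1: store L1 := 92  ⟶  IMI  (L1)  txn=BusRdX  M[L1]=10
step 2: P1: store L1 := 61  ⟶  IMI  (L1)  txn=∅  M[L1]=10
step 3: P1: store L1 := 71  ⟶  IMI  (L1)  txn=∅  M[L1]=10
step 4: P1: load  L2  ⟶  IEI  (L2)  txn=BusRd  M[L2]=0
step 5: P0: store L3 := 73  ⟶  MII  (L3)  txn=BusRdX  M[L3]=80
step 6: P2: load  L2  ⟶  ISS  (L2)  txn=BusRd  M[L2]=0
step 7: P2: load  L3  ⟶  SIS  (L3)  txn=BusRd+Flush  M[L3]=73
step 8: P0: store L1 := 40  ⟶  MII  (L1)  txn=BusRdX+Flush  M[L1]=71
step 9: P2: load  L3  ⟶  SIS  (L3)  txn=∅  M[L3]=73
step 10: P0: load  L2  ⟶  SSS  (L2)  txn=BusRd  M[L2]=0
step 11: P2: load  L2  ⟶  SSS  (L2)  txn=∅  M[L2]=0
step 12: P1: store L2 := 52  ⟶  IMI  (L2)  txn=BusUpgr  M[L2]=0
step 13: P0: load  L1  ⟶  MII  (L1)  txn=∅  M[L1]=71
step 14: P1: load  L1  ⟶  SSI  (L1)  txn=BusRd+Flush  M[L1]=40
step 15: P0: store L2 := 18  ⟶  MII  (L2)  txn=BusRdX+Flush  M[L2]=52
step 16: P2: load  L0  ⟶  IIE  (L0)  txn=BusRd  M[L0]=30
step 17: P0: store L2 := 32  ⟶  MII  (L2)  txn=∅  M[L2]=52
step 18: P1: load  L1  ⟶  SSI  (L1)  txn=∅  M[L1]=40
step 19: P0: load  L3  ⟶  SIS  (L3)  txn=∅  M[L3]=73
step 20: P0: load  L0  ⟶  SIS  (L0)  txn=BusRd  M[L0]=30
step 21: P0: store L1 := 54  ⟶  MII  (L1)  txn=BusUpgr  M[L1]=40
step 22: P1: store L0 := 5  ⟶  IMI  (L0)  txn=BusRdX  M[L0]=30
step 23: P1: load  L1  ⟶  SSI  (L1)  txn=BusRd+Flush  M[L1]=54
step 24: P1: store L1 := 81  ⟶  IMI  (L1)  txn=BusUpgr  M[L1]=54
step 25: P0: store L1 := 82  ⟶  MII  (L1)  txn=BusRdX+Flush  M[L1]=81
step 26: P1: store L1 := 74  ⟶  IMI  (L1)  txn=BusRdX+Flush  M[L1]=82
step 27: P0: store L0 := 37  ⟶  MII  (L0)  txn=BusRdX+Flush  M[L0]=5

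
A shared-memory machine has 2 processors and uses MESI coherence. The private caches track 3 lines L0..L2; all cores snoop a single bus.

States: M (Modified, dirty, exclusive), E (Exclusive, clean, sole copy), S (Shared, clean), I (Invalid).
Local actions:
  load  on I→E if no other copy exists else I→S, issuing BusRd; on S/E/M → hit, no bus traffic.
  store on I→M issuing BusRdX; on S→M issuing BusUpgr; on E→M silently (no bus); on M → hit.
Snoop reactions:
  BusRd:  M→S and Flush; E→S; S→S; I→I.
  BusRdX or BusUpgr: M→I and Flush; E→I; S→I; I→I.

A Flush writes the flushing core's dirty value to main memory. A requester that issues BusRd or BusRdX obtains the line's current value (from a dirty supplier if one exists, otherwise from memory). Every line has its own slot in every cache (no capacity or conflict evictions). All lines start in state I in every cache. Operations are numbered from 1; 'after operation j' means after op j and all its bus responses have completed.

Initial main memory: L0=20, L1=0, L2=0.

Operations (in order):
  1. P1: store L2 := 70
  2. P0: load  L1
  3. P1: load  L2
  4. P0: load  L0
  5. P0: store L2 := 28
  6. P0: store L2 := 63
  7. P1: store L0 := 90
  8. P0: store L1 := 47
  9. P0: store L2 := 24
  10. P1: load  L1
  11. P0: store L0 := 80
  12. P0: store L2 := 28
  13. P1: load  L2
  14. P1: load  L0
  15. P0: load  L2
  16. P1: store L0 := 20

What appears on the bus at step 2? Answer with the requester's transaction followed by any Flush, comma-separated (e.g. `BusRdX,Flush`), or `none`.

bus = BusRd

1. P1: store L2 := 70  bus=[BusRdX]  L2: P0=I P1=M  mem[L2]=0
2. P0: load  L1  bus=[BusRd]  L1: P0=E P1=I  mem[L1]=0
3. P1: load  L2  bus=[-]  L2: P0=I P1=M  mem[L2]=0
4. P0: load  L0  bus=[BusRd]  L0: P0=E P1=I  mem[L0]=20
5. P0: store L2 := 28  bus=[BusRdX,Flush]  L2: P0=M P1=I  mem[L2]=70
6. P0: store L2 := 63  bus=[-]  L2: P0=M P1=I  mem[L2]=70
7. P1: store L0 := 90  bus=[BusRdX]  L0: P0=I P1=M  mem[L0]=20
8. P0: store L1 := 47  bus=[-]  L1: P0=M P1=I  mem[L1]=0
9. P0: store L2 := 24  bus=[-]  L2: P0=M P1=I  mem[L2]=70
10. P1: load  L1  bus=[BusRd,Flush]  L1: P0=S P1=S  mem[L1]=47
11. P0: store L0 := 80  bus=[BusRdX,Flush]  L0: P0=M P1=I  mem[L0]=90
12. P0: store L2 := 28  bus=[-]  L2: P0=M P1=I  mem[L2]=70
13. P1: load  L2  bus=[BusRd,Flush]  L2: P0=S P1=S  mem[L2]=28
14. P1: load  L0  bus=[BusRd,Flush]  L0: P0=S P1=S  mem[L0]=80
15. P0: load  L2  bus=[-]  L2: P0=S P1=S  mem[L2]=28
16. P1: store L0 := 20  bus=[BusUpgr]  L0: P0=I P1=M  mem[L0]=80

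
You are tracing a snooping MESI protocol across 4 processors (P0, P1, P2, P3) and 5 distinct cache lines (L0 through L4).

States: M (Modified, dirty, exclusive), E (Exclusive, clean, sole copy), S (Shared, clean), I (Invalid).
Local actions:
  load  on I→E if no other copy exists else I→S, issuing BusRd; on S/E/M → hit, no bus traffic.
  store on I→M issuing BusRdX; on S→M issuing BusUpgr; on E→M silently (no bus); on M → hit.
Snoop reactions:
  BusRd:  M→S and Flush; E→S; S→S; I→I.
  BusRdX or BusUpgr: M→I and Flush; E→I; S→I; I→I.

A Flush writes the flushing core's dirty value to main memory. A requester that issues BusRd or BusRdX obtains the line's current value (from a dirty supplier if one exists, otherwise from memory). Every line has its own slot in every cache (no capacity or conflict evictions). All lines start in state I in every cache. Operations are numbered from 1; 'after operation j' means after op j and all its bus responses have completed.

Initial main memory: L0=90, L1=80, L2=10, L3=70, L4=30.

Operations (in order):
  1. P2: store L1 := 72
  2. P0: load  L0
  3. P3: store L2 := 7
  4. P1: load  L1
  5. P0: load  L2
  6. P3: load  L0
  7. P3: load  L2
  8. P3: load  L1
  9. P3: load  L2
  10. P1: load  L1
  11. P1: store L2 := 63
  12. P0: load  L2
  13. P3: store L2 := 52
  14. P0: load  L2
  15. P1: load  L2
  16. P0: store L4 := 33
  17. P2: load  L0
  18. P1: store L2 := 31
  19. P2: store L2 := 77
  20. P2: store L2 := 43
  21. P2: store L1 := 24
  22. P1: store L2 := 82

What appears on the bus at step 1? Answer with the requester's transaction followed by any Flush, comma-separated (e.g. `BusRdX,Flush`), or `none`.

bus = BusRdX

1. P2: store L1 := 72  bus=[BusRdX]  L1: P0=I P1=I P2=M P3=I  mem[L1]=80
2. P0: load  L0  bus=[BusRd]  L0: P0=E P1=I P2=I P3=I  mem[L0]=90
3. P3: store L2 := 7  bus=[BusRdX]  L2: P0=I P1=I P2=I P3=M  mem[L2]=10
4. P1: load  L1  bus=[BusRd,Flush]  L1: P0=I P1=S P2=S P3=I  mem[L1]=72
5. P0: load  L2  bus=[BusRd,Flush]  L2: P0=S P1=I P2=I P3=S  mem[L2]=7
6. P3: load  L0  bus=[BusRd]  L0: P0=S P1=I P2=I P3=S  mem[L0]=90
7. P3: load  L2  bus=[-]  L2: P0=S P1=I P2=I P3=S  mem[L2]=7
8. P3: load  L1  bus=[BusRd]  L1: P0=I P1=S P2=S P3=S  mem[L1]=72
9. P3: load  L2  bus=[-]  L2: P0=S P1=I P2=I P3=S  mem[L2]=7
10. P1: load  L1  bus=[-]  L1: P0=I P1=S P2=S P3=S  mem[L1]=72
11. P1: store L2 := 63  bus=[BusRdX]  L2: P0=I P1=M P2=I P3=I  mem[L2]=7
12. P0: load  L2  bus=[BusRd,Flush]  L2: P0=S P1=S P2=I P3=I  mem[L2]=63
13. P3: store L2 := 52  bus=[BusRdX]  L2: P0=I P1=I P2=I P3=M  mem[L2]=63
14. P0: load  L2  bus=[BusRd,Flush]  L2: P0=S P1=I P2=I P3=S  mem[L2]=52
15. P1: load  L2  bus=[BusRd]  L2: P0=S P1=S P2=I P3=S  mem[L2]=52
16. P0: store L4 := 33  bus=[BusRdX]  L4: P0=M P1=I P2=I P3=I  mem[L4]=30
17. P2: load  L0  bus=[BusRd]  L0: P0=S P1=I P2=S P3=S  mem[L0]=90
18. P1: store L2 := 31  bus=[BusUpgr]  L2: P0=I P1=M P2=I P3=I  mem[L2]=52
19. P2: store L2 := 77  bus=[BusRdX,Flush]  L2: P0=I P1=I P2=M P3=I  mem[L2]=31
20. P2: store L2 := 43  bus=[-]  L2: P0=I P1=I P2=M P3=I  mem[L2]=31
21. P2: store L1 := 24  bus=[BusUpgr]  L1: P0=I P1=I P2=M P3=I  mem[L1]=72
22. P1: store L2 := 82  bus=[BusRdX,Flush]  L2: P0=I P1=M P2=I P3=I  mem[L2]=43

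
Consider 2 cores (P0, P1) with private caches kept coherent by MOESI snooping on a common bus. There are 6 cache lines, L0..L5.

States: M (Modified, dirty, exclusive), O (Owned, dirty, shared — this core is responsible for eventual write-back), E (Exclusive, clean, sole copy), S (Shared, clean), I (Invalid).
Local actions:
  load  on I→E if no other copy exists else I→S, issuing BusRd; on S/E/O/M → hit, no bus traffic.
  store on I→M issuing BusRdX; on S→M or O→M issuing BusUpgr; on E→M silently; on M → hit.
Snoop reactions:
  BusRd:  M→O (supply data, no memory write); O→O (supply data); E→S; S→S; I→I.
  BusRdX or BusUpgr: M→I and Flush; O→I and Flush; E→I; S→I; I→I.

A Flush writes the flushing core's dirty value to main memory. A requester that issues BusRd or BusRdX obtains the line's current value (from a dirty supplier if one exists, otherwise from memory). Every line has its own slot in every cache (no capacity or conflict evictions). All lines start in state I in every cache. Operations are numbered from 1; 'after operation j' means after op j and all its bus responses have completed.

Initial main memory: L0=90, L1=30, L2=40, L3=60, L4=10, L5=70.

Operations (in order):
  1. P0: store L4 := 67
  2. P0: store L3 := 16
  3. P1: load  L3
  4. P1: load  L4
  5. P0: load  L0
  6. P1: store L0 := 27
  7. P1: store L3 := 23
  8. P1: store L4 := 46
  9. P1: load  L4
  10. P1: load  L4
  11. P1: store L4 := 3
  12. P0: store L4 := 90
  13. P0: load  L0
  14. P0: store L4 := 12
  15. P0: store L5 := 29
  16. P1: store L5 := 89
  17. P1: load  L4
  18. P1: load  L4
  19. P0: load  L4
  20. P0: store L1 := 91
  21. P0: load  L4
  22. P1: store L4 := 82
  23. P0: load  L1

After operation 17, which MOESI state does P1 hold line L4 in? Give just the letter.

1. P0: store L4 := 67  bus=[BusRdX]  L4: P0=M P1=I  mem[L4]=10
2. P0: store L3 := 16  bus=[BusRdX]  L3: P0=M P1=I  mem[L3]=60
3. P1: load  L3  bus=[BusRd]  L3: P0=O P1=S  mem[L3]=60
4. P1: load  L4  bus=[BusRd]  L4: P0=O P1=S  mem[L4]=10
5. P0: load  L0  bus=[BusRd]  L0: P0=E P1=I  mem[L0]=90
6. P1: store L0 := 27  bus=[BusRdX]  L0: P0=I P1=M  mem[L0]=90
7. P1: store L3 := 23  bus=[BusUpgr,Flush]  L3: P0=I P1=M  mem[L3]=16
8. P1: store L4 := 46  bus=[BusUpgr,Flush]  L4: P0=I P1=M  mem[L4]=67
9. P1: load  L4  bus=[-]  L4: P0=I P1=M  mem[L4]=67
10. P1: load  L4  bus=[-]  L4: P0=I P1=M  mem[L4]=67
11. P1: store L4 := 3  bus=[-]  L4: P0=I P1=M  mem[L4]=67
12. P0: store L4 := 90  bus=[BusRdX,Flush]  L4: P0=M P1=I  mem[L4]=3
13. P0: load  L0  bus=[BusRd]  L0: P0=S P1=O  mem[L0]=90
14. P0: store L4 := 12  bus=[-]  L4: P0=M P1=I  mem[L4]=3
15. P0: store L5 := 29  bus=[BusRdX]  L5: P0=M P1=I  mem[L5]=70
16. P1: store L5 := 89  bus=[BusRdX,Flush]  L5: P0=I P1=M  mem[L5]=29
17. P1: load  L4  bus=[BusRd]  L4: P0=O P1=S  mem[L4]=3
18. P1: load  L4  bus=[-]  L4: P0=O P1=S  mem[L4]=3
19. P0: load  L4  bus=[-]  L4: P0=O P1=S  mem[L4]=3
20. P0: store L1 := 91  bus=[BusRdX]  L1: P0=M P1=I  mem[L1]=30
21. P0: load  L4  bus=[-]  L4: P0=O P1=S  mem[L4]=3
22. P1: store L4 := 82  bus=[BusUpgr,Flush]  L4: P0=I P1=M  mem[L4]=12
23. P0: load  L1  bus=[-]  L1: P0=M P1=I  mem[L1]=30

state = S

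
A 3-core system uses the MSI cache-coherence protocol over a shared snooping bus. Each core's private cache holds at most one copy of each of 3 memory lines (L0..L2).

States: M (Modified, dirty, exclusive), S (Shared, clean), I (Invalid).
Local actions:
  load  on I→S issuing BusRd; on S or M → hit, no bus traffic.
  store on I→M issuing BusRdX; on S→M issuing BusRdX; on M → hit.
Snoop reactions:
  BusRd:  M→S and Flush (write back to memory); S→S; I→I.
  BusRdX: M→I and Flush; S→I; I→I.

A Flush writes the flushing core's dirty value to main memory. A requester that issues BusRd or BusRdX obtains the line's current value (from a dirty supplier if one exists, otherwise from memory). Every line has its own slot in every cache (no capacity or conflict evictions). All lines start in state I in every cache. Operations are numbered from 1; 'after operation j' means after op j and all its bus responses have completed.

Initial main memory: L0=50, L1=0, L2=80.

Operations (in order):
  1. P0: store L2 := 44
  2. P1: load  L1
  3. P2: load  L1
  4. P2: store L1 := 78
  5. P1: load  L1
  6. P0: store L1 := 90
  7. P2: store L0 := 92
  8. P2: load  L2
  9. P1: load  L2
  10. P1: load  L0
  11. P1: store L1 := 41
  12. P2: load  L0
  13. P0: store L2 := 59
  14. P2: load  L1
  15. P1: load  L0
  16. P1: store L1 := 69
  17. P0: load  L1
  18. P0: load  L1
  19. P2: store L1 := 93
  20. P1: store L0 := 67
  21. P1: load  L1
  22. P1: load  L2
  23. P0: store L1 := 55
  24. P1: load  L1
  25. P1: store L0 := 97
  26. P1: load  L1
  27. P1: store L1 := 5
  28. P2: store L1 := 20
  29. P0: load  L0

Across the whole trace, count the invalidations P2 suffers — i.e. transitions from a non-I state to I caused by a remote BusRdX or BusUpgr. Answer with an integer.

[1] P0: store L2 := 44 | P0:M(44), P1:I, P2:I | bus: BusRdX
[2] P1: load  L1 | P0:I, P1:S(0), P2:I | bus: BusRd
[3] P2: load  L1 | P0:I, P1:S(0), P2:S(0) | bus: BusRd
[4] P2: store L1 := 78 | P0:I, P1:I, P2:M(78) | bus: BusRdX
[5] P1: load  L1 | P0:I, P1:S(78), P2:S(78) | bus: BusRd,Flush
[6] P0: store L1 := 90 | P0:M(90), P1:I, P2:I | bus: BusRdX
[7] P2: store L0 := 92 | P0:I, P1:I, P2:M(92) | bus: BusRdX
[8] P2: load  L2 | P0:S(44), P1:I, P2:S(44) | bus: BusRd,Flush
[9] P1: load  L2 | P0:S(44), P1:S(44), P2:S(44) | bus: BusRd
[10] P1: load  L0 | P0:I, P1:S(92), P2:S(92) | bus: BusRd,Flush
[11] P1: store L1 := 41 | P0:I, P1:M(41), P2:I | bus: BusRdX,Flush
[12] P2: load  L0 | P0:I, P1:S(92), P2:S(92) | bus: none
[13] P0: store L2 := 59 | P0:M(59), P1:I, P2:I | bus: BusRdX
[14] P2: load  L1 | P0:I, P1:S(41), P2:S(41) | bus: BusRd,Flush
[15] P1: load  L0 | P0:I, P1:S(92), P2:S(92) | bus: none
[16] P1: store L1 := 69 | P0:I, P1:M(69), P2:I | bus: BusRdX
[17] P0: load  L1 | P0:S(69), P1:S(69), P2:I | bus: BusRd,Flush
[18] P0: load  L1 | P0:S(69), P1:S(69), P2:I | bus: none
[19] P2: store L1 := 93 | P0:I, P1:I, P2:M(93) | bus: BusRdX
[20] P1: store L0 := 67 | P0:I, P1:M(67), P2:I | bus: BusRdX
[21] P1: load  L1 | P0:I, P1:S(93), P2:S(93) | bus: BusRd,Flush
[22] P1: load  L2 | P0:S(59), P1:S(59), P2:I | bus: BusRd,Flush
[23] P0: store L1 := 55 | P0:M(55), P1:I, P2:I | bus: BusRdX
[24] P1: load  L1 | P0:S(55), P1:S(55), P2:I | bus: BusRd,Flush
[25] P1: store L0 := 97 | P0:I, P1:M(97), P2:I | bus: none
[26] P1: load  L1 | P0:S(55), P1:S(55), P2:I | bus: none
[27] P1: store L1 := 5 | P0:I, P1:M(5), P2:I | bus: BusRdX
[28] P2: store L1 := 20 | P0:I, P1:I, P2:M(20) | bus: BusRdX,Flush
[29] P0: load  L0 | P0:S(97), P1:S(97), P2:I | bus: BusRd,Flush

invalidations = 5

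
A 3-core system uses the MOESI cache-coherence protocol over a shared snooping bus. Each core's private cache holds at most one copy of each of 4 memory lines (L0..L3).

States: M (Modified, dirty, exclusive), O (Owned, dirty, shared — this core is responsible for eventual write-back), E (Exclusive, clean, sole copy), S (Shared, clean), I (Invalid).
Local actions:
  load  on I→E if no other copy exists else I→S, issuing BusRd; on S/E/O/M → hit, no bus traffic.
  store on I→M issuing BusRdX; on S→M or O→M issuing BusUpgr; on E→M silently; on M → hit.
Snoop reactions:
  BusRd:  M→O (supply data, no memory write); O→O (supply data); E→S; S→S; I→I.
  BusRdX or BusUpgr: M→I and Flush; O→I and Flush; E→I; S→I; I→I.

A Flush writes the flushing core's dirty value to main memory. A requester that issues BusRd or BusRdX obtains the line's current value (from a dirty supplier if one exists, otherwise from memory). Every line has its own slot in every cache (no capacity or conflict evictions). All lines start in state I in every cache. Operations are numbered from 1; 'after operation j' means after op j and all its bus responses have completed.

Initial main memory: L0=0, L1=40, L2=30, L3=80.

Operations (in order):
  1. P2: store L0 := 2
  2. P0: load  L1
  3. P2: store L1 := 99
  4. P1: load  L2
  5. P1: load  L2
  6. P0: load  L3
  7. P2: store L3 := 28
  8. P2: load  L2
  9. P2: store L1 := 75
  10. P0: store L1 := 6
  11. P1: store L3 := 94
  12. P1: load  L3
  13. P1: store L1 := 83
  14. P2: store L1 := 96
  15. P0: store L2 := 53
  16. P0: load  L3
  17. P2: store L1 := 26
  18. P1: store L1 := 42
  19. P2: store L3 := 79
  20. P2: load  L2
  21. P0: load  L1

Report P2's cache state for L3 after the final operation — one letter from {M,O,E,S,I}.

state = M

[1] P2: store L0 := 2 | P0:I, P1:I, P2:M(2) | bus: BusRdX
[2] P0: load  L1 | P0:E(40), P1:I, P2:I | bus: BusRd
[3] P2: store L1 := 99 | P0:I, P1:I, P2:M(99) | bus: BusRdX
[4] P1: load  L2 | P0:I, P1:E(30), P2:I | bus: BusRd
[5] P1: load  L2 | P0:I, P1:E(30), P2:I | bus: none
[6] P0: load  L3 | P0:E(80), P1:I, P2:I | bus: BusRd
[7] P2: store L3 := 28 | P0:I, P1:I, P2:M(28) | bus: BusRdX
[8] P2: load  L2 | P0:I, P1:S(30), P2:S(30) | bus: BusRd
[9] P2: store L1 := 75 | P0:I, P1:I, P2:M(75) | bus: none
[10] P0: store L1 := 6 | P0:M(6), P1:I, P2:I | bus: BusRdX,Flush
[11] P1: store L3 := 94 | P0:I, P1:M(94), P2:I | bus: BusRdX,Flush
[12] P1: load  L3 | P0:I, P1:M(94), P2:I | bus: none
[13] P1: store L1 := 83 | P0:I, P1:M(83), P2:I | bus: BusRdX,Flush
[14] P2: store L1 := 96 | P0:I, P1:I, P2:M(96) | bus: BusRdX,Flush
[15] P0: store L2 := 53 | P0:M(53), P1:I, P2:I | bus: BusRdX
[16] P0: load  L3 | P0:S(94), P1:O(94), P2:I | bus: BusRd
[17] P2: store L1 := 26 | P0:I, P1:I, P2:M(26) | bus: none
[18] P1: store L1 := 42 | P0:I, P1:M(42), P2:I | bus: BusRdX,Flush
[19] P2: store L3 := 79 | P0:I, P1:I, P2:M(79) | bus: BusRdX,Flush
[20] P2: load  L2 | P0:O(53), P1:I, P2:S(53) | bus: BusRd
[21] P0: load  L1 | P0:S(42), P1:O(42), P2:I | bus: BusRd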